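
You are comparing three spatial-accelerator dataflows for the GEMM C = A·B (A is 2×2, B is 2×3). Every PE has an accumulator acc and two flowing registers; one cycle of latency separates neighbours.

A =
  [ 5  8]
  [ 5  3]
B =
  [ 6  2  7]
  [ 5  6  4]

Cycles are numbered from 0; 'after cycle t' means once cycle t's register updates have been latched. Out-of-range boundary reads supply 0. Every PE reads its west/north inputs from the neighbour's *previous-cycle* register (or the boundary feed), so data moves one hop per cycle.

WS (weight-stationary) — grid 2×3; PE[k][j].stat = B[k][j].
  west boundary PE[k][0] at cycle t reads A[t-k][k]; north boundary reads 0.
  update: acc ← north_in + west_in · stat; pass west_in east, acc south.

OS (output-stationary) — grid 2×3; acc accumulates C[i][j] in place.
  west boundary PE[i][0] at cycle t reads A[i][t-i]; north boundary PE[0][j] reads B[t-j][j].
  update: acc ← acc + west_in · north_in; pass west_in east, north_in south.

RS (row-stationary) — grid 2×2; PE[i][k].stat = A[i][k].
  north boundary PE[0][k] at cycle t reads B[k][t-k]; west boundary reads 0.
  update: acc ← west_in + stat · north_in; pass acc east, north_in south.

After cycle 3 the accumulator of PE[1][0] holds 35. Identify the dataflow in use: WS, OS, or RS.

WS [2×3] PE[1][0] across cycles:
  0: (1,0).acc=0  regs=<0,0>
  1: (1,0).acc=70  regs=<8,70>
  2: (1,0).acc=45  regs=<3,45>
  3: (1,0).acc=0  regs=<0,0>
OS [2×3] PE[1][0] across cycles:
  0: (1,0).acc=0  regs=<0,0>
  1: (1,0).acc=30  regs=<5,6>
  2: (1,0).acc=45  regs=<3,5>
  3: (1,0).acc=45  regs=<0,0>
RS [2×2] PE[1][0] across cycles:
  0: (1,0).acc=0  regs=<0,0>
  1: (1,0).acc=30  regs=<30,6>
  2: (1,0).acc=10  regs=<10,2>
  3: (1,0).acc=35  regs=<35,7>

dataflow = RS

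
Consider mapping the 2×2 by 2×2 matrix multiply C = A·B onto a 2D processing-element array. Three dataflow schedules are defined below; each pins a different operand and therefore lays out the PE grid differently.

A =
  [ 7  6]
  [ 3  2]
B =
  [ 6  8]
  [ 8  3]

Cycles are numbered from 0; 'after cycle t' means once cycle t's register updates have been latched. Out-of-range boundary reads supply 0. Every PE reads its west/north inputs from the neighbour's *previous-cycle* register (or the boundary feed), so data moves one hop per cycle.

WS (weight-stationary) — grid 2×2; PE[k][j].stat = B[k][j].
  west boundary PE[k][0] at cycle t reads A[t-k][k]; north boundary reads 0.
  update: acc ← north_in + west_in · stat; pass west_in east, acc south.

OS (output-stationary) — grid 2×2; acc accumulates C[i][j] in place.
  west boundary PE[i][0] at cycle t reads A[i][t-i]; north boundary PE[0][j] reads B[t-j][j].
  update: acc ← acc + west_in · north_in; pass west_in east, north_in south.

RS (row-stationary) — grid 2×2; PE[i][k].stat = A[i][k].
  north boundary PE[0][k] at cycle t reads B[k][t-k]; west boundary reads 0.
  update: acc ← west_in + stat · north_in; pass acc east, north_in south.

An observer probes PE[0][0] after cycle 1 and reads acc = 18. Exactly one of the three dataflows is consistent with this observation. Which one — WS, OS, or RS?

WS (2×2 grid), PE[0][0]:
  [0] (0,0) acc=42 (h:7 v:42)
  [1] (0,0) acc=18 (h:3 v:18)
OS (2×2 grid), PE[0][0]:
  [0] (0,0) acc=42 (h:7 v:6)
  [1] (0,0) acc=90 (h:6 v:8)
RS (2×2 grid), PE[0][0]:
  [0] (0,0) acc=42 (h:42 v:6)
  [1] (0,0) acc=56 (h:56 v:8)

dataflow = WS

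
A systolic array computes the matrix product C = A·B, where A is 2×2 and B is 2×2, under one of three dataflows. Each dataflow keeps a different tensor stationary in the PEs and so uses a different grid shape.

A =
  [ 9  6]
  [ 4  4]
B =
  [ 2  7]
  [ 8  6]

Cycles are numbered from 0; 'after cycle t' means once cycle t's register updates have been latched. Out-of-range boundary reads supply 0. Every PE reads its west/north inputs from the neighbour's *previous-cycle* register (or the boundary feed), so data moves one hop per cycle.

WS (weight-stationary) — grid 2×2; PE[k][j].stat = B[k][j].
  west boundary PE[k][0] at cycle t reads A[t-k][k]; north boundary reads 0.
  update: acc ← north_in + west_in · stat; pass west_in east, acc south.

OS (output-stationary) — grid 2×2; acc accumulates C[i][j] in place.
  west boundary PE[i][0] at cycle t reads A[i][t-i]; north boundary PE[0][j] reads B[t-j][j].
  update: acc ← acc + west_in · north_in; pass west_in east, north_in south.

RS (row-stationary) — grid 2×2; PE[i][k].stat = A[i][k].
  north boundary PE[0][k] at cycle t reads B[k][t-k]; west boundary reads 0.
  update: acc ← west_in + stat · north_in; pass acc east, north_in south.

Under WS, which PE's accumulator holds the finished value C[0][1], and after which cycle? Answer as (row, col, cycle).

(row, col, cycle) = (1, 1, 2)

WS — PE[1][1] is where C[0][1] collects:
  t=0 PE[1][1]: acc=0 h=0 v=0
  t=1 PE[1][1]: acc=0 h=0 v=0
  t=2 PE[1][1]: acc=99 h=6 v=99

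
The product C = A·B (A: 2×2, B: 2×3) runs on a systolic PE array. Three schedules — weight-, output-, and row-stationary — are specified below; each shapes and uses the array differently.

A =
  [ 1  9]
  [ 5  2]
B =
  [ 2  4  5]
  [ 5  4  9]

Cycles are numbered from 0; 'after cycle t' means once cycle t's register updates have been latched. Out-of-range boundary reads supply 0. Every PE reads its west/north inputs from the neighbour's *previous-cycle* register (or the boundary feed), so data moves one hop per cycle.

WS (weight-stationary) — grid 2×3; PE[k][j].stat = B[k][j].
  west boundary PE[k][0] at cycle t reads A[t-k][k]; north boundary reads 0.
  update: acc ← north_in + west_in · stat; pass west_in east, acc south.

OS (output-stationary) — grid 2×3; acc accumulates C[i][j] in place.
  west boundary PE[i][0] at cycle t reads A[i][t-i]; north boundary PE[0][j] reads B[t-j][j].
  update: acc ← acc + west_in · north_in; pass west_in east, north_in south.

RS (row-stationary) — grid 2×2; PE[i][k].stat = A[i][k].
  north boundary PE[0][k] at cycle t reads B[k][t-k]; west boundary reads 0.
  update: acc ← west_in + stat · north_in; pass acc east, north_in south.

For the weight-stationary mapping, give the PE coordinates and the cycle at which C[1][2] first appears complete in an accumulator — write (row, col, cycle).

(row, col, cycle) = (1, 2, 4)

Under WS, C[1][2] lands at PE[1][2]:
  0: (1,2).acc=0  regs=<0,0>
  1: (1,2).acc=0  regs=<0,0>
  2: (1,2).acc=0  regs=<0,0>
  3: (1,2).acc=86  regs=<9,86>
  4: (1,2).acc=43  regs=<2,43>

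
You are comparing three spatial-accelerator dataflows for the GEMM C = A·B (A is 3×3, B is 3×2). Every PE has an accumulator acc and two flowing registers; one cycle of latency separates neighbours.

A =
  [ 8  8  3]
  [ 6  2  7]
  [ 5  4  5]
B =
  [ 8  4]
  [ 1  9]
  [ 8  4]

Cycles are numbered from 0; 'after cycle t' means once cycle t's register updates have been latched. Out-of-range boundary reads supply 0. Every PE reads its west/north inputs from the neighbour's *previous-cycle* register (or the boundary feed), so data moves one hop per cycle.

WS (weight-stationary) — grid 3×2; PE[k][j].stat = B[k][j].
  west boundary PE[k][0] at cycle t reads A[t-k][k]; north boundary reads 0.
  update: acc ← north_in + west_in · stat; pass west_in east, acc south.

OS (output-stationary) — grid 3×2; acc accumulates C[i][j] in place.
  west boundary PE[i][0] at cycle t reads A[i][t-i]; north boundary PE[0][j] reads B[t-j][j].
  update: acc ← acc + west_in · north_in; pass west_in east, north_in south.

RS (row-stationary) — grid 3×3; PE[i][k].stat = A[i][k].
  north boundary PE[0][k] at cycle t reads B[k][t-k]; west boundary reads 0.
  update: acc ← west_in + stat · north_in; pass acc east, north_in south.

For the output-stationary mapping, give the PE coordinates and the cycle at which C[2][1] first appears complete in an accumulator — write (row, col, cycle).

(row, col, cycle) = (2, 1, 5)

OS — PE[2][1] is where C[2][1] collects:
  cycle 0: PE[2][1] → acc 0, east 0, south 0
  cycle 1: PE[2][1] → acc 0, east 0, south 0
  cycle 2: PE[2][1] → acc 0, east 0, south 0
  cycle 3: PE[2][1] → acc 20, east 5, south 4
  cycle 4: PE[2][1] → acc 56, east 4, south 9
  cycle 5: PE[2][1] → acc 76, east 5, south 4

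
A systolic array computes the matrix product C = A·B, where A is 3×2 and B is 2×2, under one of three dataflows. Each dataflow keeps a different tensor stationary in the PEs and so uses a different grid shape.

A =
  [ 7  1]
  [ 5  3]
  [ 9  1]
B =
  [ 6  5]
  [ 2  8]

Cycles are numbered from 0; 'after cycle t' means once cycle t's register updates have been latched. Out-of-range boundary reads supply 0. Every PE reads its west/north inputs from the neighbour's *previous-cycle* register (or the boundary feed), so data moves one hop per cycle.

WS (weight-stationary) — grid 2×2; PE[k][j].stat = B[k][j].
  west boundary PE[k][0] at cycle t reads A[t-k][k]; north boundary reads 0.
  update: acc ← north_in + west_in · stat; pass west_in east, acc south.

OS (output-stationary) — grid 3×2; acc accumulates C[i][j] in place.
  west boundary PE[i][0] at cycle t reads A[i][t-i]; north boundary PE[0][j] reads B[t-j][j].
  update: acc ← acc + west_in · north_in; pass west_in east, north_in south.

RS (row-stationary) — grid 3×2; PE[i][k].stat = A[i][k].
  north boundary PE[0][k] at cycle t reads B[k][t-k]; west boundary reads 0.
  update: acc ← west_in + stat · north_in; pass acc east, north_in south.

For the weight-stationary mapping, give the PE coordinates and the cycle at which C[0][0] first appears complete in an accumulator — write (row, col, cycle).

(row, col, cycle) = (1, 0, 1)

WS: C[0][0] accumulates in PE[1][0]:
  c0 r1c0: 0 / 0 / 0
  c1 r1c0: 44 / 1 / 44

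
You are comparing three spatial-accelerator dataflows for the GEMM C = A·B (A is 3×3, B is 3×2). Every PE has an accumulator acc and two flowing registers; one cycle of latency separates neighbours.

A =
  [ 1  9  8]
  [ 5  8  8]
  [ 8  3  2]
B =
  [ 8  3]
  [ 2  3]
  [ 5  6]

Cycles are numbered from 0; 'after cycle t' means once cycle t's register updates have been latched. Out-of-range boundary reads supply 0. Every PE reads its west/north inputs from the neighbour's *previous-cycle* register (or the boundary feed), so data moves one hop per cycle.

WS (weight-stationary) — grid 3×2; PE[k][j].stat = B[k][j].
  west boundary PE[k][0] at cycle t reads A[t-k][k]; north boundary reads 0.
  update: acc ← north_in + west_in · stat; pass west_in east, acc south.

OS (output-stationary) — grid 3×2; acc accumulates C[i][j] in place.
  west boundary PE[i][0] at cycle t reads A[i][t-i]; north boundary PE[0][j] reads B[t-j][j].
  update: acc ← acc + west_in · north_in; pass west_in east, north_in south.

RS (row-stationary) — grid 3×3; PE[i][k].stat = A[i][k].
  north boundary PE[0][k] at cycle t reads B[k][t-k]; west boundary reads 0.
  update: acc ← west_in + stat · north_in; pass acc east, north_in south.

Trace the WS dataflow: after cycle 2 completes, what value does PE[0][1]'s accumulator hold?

PE[0][1].acc = 15

Tracing WS — 3×2 array, target PE[0][1]:
  t=0 PE[0][0]: acc=8 h=1 v=8
  t=0 PE[0][1]: acc=0 h=0 v=0
  t=1 PE[0][0]: acc=40 h=5 v=40
  t=1 PE[0][1]: acc=3 h=1 v=3
  t=2 PE[0][0]: acc=64 h=8 v=64
  t=2 PE[0][1]: acc=15 h=5 v=15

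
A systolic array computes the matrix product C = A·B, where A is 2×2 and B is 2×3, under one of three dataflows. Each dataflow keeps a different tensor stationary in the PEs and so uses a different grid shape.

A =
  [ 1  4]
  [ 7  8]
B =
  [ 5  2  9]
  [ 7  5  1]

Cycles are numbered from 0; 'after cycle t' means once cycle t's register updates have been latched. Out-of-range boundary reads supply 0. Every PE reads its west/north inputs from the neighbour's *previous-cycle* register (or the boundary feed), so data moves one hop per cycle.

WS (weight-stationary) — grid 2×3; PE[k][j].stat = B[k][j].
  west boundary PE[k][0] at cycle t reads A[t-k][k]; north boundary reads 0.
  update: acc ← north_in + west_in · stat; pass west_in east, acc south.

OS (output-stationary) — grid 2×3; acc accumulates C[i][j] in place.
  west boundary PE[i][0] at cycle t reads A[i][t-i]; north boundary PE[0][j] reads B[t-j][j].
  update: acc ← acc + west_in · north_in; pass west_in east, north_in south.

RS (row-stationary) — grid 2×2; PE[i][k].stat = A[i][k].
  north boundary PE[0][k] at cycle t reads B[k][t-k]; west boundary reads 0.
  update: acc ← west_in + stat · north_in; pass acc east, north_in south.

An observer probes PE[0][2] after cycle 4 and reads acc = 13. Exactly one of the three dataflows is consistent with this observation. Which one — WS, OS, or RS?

— WS: 2×3; PE[0][2] trace:
  step 0 · PE0,2: acc=0; fwd→0 fwd↓0
  step 1 · PE0,2: acc=0; fwd→0 fwd↓0
  step 2 · PE0,2: acc=9; fwd→1 fwd↓9
  step 3 · PE0,2: acc=63; fwd→7 fwd↓63
  step 4 · PE0,2: acc=0; fwd→0 fwd↓0
— OS: 2×3; PE[0][2] trace:
  step 0 · PE0,2: acc=0; fwd→0 fwd↓0
  step 1 · PE0,2: acc=0; fwd→0 fwd↓0
  step 2 · PE0,2: acc=9; fwd→1 fwd↓9
  step 3 · PE0,2: acc=13; fwd→4 fwd↓1
  step 4 · PE0,2: acc=13; fwd→0 fwd↓0
RS (2×2): PE[0][2] does not exist.

dataflow = OS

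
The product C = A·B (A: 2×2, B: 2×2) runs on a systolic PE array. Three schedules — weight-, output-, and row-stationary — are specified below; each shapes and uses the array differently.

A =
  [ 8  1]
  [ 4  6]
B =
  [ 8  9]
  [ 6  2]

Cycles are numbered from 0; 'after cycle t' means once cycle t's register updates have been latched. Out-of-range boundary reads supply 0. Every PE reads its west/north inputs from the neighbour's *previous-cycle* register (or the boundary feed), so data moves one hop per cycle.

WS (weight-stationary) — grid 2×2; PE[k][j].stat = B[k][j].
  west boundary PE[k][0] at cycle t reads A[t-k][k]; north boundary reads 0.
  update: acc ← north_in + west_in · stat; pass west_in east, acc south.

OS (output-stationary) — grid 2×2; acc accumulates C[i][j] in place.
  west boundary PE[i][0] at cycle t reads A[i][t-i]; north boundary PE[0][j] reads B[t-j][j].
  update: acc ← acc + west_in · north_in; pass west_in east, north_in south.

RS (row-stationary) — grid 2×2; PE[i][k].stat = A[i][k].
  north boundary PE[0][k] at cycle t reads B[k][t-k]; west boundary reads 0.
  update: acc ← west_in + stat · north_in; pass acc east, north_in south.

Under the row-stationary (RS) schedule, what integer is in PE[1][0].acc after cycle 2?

RS 2×2: PE[1][0] cycle-by-cycle (with neighbour feeds):
  after 0 — PE[0][0] acc=64, pass-E 64, pass-S 8
  after 0 — PE[1][0] acc=0, pass-E 0, pass-S 0
  after 1 — PE[0][0] acc=72, pass-E 72, pass-S 9
  after 1 — PE[1][0] acc=32, pass-E 32, pass-S 8
  after 2 — PE[0][0] acc=0, pass-E 0, pass-S 0
  after 2 — PE[1][0] acc=36, pass-E 36, pass-S 9

PE[1][0].acc = 36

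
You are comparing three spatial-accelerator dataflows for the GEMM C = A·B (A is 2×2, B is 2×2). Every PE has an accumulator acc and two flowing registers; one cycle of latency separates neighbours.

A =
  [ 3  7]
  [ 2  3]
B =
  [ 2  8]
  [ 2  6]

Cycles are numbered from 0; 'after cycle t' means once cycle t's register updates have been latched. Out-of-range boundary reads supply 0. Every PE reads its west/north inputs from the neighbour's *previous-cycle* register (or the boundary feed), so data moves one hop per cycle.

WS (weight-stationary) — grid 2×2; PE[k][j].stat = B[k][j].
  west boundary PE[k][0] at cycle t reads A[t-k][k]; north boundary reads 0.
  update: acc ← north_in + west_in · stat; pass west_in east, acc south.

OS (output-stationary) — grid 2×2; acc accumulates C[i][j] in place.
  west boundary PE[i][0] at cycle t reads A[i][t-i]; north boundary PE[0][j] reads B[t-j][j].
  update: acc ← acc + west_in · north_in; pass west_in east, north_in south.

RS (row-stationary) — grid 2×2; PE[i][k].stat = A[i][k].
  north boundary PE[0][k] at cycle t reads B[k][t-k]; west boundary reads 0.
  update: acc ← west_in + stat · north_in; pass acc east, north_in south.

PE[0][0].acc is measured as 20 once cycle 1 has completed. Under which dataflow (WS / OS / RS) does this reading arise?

dataflow = OS

WS (2×2 grid), PE[0][0]:
  step 0 · PE0,0: acc=6; fwd→3 fwd↓6
  step 1 · PE0,0: acc=4; fwd→2 fwd↓4
OS (2×2 grid), PE[0][0]:
  step 0 · PE0,0: acc=6; fwd→3 fwd↓2
  step 1 · PE0,0: acc=20; fwd→7 fwd↓2
RS (2×2 grid), PE[0][0]:
  step 0 · PE0,0: acc=6; fwd→6 fwd↓2
  step 1 · PE0,0: acc=24; fwd→24 fwd↓8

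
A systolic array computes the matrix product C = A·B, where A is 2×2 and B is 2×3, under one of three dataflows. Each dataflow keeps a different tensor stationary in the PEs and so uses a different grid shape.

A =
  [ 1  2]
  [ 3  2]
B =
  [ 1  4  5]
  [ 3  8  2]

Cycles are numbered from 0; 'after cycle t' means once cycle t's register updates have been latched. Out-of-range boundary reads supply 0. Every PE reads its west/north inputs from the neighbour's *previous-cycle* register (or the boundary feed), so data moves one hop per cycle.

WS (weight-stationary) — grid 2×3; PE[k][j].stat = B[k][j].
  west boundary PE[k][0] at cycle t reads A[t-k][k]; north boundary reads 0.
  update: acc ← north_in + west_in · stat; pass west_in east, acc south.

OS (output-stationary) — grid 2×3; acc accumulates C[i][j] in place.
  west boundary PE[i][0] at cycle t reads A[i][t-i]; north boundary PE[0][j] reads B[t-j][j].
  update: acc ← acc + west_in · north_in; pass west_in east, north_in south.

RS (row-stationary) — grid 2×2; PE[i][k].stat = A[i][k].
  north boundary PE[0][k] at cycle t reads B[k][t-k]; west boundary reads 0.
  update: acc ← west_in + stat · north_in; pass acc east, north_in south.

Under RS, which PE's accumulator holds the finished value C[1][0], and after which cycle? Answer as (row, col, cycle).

Under RS, C[1][0] lands at PE[1][1]:
  [0] (1,1) acc=0 (h:0 v:0)
  [1] (1,1) acc=0 (h:0 v:0)
  [2] (1,1) acc=9 (h:9 v:3)

(row, col, cycle) = (1, 1, 2)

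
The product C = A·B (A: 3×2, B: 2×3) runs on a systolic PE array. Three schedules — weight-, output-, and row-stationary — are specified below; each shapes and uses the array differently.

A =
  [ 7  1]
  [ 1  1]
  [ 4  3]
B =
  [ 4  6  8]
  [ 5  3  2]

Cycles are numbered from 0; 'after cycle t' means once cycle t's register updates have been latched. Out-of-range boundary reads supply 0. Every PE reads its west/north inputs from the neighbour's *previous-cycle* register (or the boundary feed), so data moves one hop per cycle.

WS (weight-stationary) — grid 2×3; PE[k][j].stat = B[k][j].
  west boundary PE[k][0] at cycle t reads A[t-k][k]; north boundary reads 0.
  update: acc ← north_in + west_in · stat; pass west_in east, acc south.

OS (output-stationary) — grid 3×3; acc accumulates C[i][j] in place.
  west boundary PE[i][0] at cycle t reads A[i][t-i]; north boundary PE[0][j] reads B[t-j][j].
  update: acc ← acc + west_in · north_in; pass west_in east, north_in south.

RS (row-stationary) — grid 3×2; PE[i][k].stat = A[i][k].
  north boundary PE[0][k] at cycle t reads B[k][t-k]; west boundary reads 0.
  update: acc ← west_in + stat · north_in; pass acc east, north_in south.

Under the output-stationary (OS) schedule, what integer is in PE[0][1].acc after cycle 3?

PE[0][1].acc = 45

Tracing OS — 3×3 array, target PE[0][1]:
  0: (0,0).acc=28  regs=<7,4>
  0: (0,1).acc=0  regs=<0,0>
  1: (0,0).acc=33  regs=<1,5>
  1: (0,1).acc=42  regs=<7,6>
  2: (0,0).acc=33  regs=<0,0>
  2: (0,1).acc=45  regs=<1,3>
  3: (0,0).acc=33  regs=<0,0>
  3: (0,1).acc=45  regs=<0,0>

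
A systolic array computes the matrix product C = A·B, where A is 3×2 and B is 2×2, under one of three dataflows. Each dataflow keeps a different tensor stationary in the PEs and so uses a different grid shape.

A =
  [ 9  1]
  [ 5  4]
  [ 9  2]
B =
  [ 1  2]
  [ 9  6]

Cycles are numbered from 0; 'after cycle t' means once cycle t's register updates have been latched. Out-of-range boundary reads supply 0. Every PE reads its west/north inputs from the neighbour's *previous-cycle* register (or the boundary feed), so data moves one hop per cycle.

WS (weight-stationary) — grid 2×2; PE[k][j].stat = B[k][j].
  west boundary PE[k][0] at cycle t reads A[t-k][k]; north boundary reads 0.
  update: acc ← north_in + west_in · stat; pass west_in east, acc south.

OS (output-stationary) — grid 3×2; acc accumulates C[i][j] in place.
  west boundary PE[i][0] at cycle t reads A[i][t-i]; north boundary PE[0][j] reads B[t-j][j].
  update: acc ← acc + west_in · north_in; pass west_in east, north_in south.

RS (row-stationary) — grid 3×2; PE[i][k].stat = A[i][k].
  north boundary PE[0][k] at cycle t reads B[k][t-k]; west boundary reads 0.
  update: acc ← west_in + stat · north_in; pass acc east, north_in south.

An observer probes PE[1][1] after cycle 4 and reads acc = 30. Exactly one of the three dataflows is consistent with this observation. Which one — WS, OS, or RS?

dataflow = WS

Under WS (2×2), PE[1][1]:
  [0] (1,1) acc=0 (h:0 v:0)
  [1] (1,1) acc=0 (h:0 v:0)
  [2] (1,1) acc=24 (h:1 v:24)
  [3] (1,1) acc=34 (h:4 v:34)
  [4] (1,1) acc=30 (h:2 v:30)
Under OS (3×2), PE[1][1]:
  [0] (1,1) acc=0 (h:0 v:0)
  [1] (1,1) acc=0 (h:0 v:0)
  [2] (1,1) acc=10 (h:5 v:2)
  [3] (1,1) acc=34 (h:4 v:6)
  [4] (1,1) acc=34 (h:0 v:0)
Under RS (3×2), PE[1][1]:
  [0] (1,1) acc=0 (h:0 v:0)
  [1] (1,1) acc=0 (h:0 v:0)
  [2] (1,1) acc=41 (h:41 v:9)
  [3] (1,1) acc=34 (h:34 v:6)
  [4] (1,1) acc=0 (h:0 v:0)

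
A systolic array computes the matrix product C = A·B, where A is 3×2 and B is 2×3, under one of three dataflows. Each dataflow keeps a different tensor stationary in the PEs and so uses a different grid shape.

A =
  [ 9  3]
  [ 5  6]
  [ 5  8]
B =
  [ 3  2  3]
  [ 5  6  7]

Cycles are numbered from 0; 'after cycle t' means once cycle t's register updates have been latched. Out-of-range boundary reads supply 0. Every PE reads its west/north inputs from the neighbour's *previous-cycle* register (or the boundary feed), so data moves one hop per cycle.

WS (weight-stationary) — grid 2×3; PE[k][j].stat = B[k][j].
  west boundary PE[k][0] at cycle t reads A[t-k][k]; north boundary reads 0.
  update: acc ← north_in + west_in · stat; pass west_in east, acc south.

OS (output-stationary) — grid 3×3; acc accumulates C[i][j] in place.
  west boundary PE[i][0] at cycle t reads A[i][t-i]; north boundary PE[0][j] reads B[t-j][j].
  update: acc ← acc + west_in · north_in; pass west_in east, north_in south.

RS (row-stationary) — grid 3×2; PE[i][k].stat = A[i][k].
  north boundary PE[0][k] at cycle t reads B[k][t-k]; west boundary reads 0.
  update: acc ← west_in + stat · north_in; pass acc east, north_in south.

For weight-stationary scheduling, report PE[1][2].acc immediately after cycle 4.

WS (2×3). Following PE[1][2] plus its west/north inputs:
  t=0 PE[0][2]: acc=0 h=0 v=0
  t=0 PE[1][1]: acc=0 h=0 v=0
  t=0 PE[1][2]: acc=0 h=0 v=0
  t=1 PE[0][2]: acc=0 h=0 v=0
  t=1 PE[1][1]: acc=0 h=0 v=0
  t=1 PE[1][2]: acc=0 h=0 v=0
  t=2 PE[0][2]: acc=27 h=9 v=27
  t=2 PE[1][1]: acc=36 h=3 v=36
  t=2 PE[1][2]: acc=0 h=0 v=0
  t=3 PE[0][2]: acc=15 h=5 v=15
  t=3 PE[1][1]: acc=46 h=6 v=46
  t=3 PE[1][2]: acc=48 h=3 v=48
  t=4 PE[0][2]: acc=15 h=5 v=15
  t=4 PE[1][1]: acc=58 h=8 v=58
  t=4 PE[1][2]: acc=57 h=6 v=57

PE[1][2].acc = 57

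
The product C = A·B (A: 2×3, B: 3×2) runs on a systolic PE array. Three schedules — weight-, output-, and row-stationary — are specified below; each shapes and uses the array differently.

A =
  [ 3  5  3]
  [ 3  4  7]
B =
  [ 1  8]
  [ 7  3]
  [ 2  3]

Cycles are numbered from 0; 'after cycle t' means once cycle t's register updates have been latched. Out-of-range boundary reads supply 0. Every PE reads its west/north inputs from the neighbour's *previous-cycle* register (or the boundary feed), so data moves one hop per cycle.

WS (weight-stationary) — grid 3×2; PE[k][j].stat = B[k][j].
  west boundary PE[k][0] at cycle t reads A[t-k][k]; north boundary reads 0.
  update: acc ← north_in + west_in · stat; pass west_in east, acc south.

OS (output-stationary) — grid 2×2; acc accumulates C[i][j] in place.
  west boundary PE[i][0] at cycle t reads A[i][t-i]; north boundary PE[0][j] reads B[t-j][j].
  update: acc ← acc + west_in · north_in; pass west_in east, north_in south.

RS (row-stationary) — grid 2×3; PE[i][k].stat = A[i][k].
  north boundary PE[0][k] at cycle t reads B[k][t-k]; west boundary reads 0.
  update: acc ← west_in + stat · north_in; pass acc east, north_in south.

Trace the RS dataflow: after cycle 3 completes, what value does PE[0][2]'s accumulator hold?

Tracing RS — 2×3 array, target PE[0][2]:
  c0 r0c1: 0 / 0 / 0
  c0 r0c2: 0 / 0 / 0
  c1 r0c1: 38 / 38 / 7
  c1 r0c2: 0 / 0 / 0
  c2 r0c1: 39 / 39 / 3
  c2 r0c2: 44 / 44 / 2
  c3 r0c1: 0 / 0 / 0
  c3 r0c2: 48 / 48 / 3

PE[0][2].acc = 48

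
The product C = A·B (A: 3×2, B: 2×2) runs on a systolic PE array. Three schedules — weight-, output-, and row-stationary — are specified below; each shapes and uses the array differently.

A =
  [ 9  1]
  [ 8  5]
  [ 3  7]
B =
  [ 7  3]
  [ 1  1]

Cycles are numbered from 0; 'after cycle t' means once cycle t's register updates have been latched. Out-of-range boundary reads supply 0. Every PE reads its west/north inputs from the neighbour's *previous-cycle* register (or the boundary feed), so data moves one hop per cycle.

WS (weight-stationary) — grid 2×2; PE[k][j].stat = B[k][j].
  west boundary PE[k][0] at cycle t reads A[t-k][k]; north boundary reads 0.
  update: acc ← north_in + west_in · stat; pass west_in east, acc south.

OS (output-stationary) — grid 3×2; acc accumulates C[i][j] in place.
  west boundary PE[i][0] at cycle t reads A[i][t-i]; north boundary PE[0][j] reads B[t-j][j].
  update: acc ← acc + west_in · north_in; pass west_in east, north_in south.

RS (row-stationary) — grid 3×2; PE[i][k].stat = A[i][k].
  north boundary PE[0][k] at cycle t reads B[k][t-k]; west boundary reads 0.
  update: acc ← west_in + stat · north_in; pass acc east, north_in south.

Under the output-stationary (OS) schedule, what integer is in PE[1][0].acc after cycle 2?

PE[1][0].acc = 61

OS 3×2: PE[1][0] cycle-by-cycle (with neighbour feeds):
  @0  [0,0]  acc 63  |  →9  ↓7
  @0  [1,0]  acc 0  |  →0  ↓0
  @1  [0,0]  acc 64  |  →1  ↓1
  @1  [1,0]  acc 56  |  →8  ↓7
  @2  [0,0]  acc 64  |  →0  ↓0
  @2  [1,0]  acc 61  |  →5  ↓1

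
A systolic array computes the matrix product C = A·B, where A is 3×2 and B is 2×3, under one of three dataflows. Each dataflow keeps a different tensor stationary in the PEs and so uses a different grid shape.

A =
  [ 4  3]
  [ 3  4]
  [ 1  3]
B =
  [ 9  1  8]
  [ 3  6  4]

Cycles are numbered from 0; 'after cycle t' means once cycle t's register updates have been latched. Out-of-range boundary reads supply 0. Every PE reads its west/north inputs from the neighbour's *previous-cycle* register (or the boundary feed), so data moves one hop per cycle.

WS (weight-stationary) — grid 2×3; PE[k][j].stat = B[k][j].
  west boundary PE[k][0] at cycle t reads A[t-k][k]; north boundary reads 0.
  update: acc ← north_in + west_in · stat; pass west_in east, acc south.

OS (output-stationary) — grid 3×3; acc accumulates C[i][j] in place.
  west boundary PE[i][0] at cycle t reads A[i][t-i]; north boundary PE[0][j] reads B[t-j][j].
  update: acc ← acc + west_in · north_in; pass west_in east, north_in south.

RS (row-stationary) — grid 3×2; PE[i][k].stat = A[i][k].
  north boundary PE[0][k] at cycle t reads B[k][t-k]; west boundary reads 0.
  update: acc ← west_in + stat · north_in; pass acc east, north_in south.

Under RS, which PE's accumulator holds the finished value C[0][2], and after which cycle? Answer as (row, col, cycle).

RS: C[0][2] accumulates in PE[0][1]:
  0: (0,1).acc=0  regs=<0,0>
  1: (0,1).acc=45  regs=<45,3>
  2: (0,1).acc=22  regs=<22,6>
  3: (0,1).acc=44  regs=<44,4>

(row, col, cycle) = (0, 1, 3)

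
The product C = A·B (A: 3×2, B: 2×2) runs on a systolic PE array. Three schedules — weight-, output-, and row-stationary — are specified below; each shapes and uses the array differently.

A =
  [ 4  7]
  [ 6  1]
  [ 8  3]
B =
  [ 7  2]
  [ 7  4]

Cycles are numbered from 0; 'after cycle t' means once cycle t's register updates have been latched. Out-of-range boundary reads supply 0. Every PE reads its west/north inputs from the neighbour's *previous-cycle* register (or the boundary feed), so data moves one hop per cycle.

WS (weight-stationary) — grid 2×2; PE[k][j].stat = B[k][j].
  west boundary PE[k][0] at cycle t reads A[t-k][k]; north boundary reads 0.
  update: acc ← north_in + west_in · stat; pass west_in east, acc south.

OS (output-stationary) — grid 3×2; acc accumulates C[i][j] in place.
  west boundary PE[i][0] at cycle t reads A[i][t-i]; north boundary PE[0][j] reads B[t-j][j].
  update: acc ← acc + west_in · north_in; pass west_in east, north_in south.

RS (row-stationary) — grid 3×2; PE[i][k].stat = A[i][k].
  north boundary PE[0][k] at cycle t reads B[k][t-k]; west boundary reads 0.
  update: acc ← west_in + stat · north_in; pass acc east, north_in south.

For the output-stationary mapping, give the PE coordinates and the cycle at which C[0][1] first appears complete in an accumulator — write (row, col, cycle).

OS — PE[0][1] is where C[0][1] collects:
  0: (0,1).acc=0  regs=<0,0>
  1: (0,1).acc=8  regs=<4,2>
  2: (0,1).acc=36  regs=<7,4>

(row, col, cycle) = (0, 1, 2)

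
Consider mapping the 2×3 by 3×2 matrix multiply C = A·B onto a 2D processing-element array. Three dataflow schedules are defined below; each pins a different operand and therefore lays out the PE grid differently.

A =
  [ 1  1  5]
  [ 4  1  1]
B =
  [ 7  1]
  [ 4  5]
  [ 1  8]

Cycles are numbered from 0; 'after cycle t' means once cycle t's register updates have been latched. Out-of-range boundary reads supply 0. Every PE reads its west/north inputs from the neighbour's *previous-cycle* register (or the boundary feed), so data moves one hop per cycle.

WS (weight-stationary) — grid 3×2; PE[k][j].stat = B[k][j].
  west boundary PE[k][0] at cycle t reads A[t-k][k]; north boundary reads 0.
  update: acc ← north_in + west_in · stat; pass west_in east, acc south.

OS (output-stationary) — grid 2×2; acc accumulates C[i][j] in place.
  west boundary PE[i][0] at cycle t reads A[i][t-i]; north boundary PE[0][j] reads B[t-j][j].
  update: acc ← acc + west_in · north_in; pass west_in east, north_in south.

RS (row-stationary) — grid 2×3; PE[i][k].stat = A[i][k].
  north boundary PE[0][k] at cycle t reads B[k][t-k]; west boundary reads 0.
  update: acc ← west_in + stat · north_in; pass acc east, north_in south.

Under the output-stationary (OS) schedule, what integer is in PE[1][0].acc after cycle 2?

OS on a 2×2 grid — tracing PE[1][0] and its feeders:
  after 0 — PE[0][0] acc=7, pass-E 1, pass-S 7
  after 0 — PE[1][0] acc=0, pass-E 0, pass-S 0
  after 1 — PE[0][0] acc=11, pass-E 1, pass-S 4
  after 1 — PE[1][0] acc=28, pass-E 4, pass-S 7
  after 2 — PE[0][0] acc=16, pass-E 5, pass-S 1
  after 2 — PE[1][0] acc=32, pass-E 1, pass-S 4

PE[1][0].acc = 32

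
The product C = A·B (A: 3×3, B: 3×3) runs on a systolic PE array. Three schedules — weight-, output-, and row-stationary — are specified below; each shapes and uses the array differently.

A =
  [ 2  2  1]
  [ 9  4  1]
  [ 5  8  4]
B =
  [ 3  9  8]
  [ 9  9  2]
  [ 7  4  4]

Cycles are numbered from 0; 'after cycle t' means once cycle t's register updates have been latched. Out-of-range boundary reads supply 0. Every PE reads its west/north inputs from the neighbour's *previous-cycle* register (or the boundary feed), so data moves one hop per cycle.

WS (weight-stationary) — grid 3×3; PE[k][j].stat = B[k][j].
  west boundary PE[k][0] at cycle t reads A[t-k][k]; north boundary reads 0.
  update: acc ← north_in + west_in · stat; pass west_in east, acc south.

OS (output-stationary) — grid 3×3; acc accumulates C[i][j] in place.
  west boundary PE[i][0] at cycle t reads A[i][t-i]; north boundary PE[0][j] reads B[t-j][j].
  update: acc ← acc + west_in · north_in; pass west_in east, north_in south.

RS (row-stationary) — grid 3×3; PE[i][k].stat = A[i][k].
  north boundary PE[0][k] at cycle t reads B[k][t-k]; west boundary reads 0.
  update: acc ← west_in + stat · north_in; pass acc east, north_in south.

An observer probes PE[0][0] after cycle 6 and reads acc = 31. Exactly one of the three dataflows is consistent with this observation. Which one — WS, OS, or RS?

Under WS (3×3), PE[0][0]:
  after 0 — PE[0][0] acc=6, pass-E 2, pass-S 6
  after 1 — PE[0][0] acc=27, pass-E 9, pass-S 27
  after 2 — PE[0][0] acc=15, pass-E 5, pass-S 15
  after 3 — PE[0][0] acc=0, pass-E 0, pass-S 0
  after 4 — PE[0][0] acc=0, pass-E 0, pass-S 0
  after 5 — PE[0][0] acc=0, pass-E 0, pass-S 0
  after 6 — PE[0][0] acc=0, pass-E 0, pass-S 0
Under OS (3×3), PE[0][0]:
  after 0 — PE[0][0] acc=6, pass-E 2, pass-S 3
  after 1 — PE[0][0] acc=24, pass-E 2, pass-S 9
  after 2 — PE[0][0] acc=31, pass-E 1, pass-S 7
  after 3 — PE[0][0] acc=31, pass-E 0, pass-S 0
  after 4 — PE[0][0] acc=31, pass-E 0, pass-S 0
  after 5 — PE[0][0] acc=31, pass-E 0, pass-S 0
  after 6 — PE[0][0] acc=31, pass-E 0, pass-S 0
Under RS (3×3), PE[0][0]:
  after 0 — PE[0][0] acc=6, pass-E 6, pass-S 3
  after 1 — PE[0][0] acc=18, pass-E 18, pass-S 9
  after 2 — PE[0][0] acc=16, pass-E 16, pass-S 8
  after 3 — PE[0][0] acc=0, pass-E 0, pass-S 0
  after 4 — PE[0][0] acc=0, pass-E 0, pass-S 0
  after 5 — PE[0][0] acc=0, pass-E 0, pass-S 0
  after 6 — PE[0][0] acc=0, pass-E 0, pass-S 0

dataflow = OS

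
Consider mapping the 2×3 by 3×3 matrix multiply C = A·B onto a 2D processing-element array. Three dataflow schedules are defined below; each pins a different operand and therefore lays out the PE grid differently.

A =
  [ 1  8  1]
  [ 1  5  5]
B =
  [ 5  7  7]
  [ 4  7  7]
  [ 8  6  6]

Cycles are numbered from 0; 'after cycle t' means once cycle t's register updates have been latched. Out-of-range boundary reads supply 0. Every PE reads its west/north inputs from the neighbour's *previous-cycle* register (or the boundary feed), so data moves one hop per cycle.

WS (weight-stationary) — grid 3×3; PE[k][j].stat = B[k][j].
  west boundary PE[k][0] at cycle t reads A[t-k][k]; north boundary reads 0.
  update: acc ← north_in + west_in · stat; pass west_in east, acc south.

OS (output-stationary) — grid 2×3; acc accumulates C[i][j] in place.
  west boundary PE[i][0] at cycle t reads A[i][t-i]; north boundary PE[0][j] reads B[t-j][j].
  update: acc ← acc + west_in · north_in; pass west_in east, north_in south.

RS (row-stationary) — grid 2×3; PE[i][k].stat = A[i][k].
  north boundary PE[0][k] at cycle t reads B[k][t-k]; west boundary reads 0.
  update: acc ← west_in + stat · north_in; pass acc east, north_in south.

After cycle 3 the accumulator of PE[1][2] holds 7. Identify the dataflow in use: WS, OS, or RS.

WS (3×3 grid), PE[1][2]:
  0: (1,2).acc=0  regs=<0,0>
  1: (1,2).acc=0  regs=<0,0>
  2: (1,2).acc=0  regs=<0,0>
  3: (1,2).acc=63  regs=<8,63>
OS (2×3 grid), PE[1][2]:
  0: (1,2).acc=0  regs=<0,0>
  1: (1,2).acc=0  regs=<0,0>
  2: (1,2).acc=0  regs=<0,0>
  3: (1,2).acc=7  regs=<1,7>
RS (2×3 grid), PE[1][2]:
  0: (1,2).acc=0  regs=<0,0>
  1: (1,2).acc=0  regs=<0,0>
  2: (1,2).acc=0  regs=<0,0>
  3: (1,2).acc=65  regs=<65,8>

dataflow = OS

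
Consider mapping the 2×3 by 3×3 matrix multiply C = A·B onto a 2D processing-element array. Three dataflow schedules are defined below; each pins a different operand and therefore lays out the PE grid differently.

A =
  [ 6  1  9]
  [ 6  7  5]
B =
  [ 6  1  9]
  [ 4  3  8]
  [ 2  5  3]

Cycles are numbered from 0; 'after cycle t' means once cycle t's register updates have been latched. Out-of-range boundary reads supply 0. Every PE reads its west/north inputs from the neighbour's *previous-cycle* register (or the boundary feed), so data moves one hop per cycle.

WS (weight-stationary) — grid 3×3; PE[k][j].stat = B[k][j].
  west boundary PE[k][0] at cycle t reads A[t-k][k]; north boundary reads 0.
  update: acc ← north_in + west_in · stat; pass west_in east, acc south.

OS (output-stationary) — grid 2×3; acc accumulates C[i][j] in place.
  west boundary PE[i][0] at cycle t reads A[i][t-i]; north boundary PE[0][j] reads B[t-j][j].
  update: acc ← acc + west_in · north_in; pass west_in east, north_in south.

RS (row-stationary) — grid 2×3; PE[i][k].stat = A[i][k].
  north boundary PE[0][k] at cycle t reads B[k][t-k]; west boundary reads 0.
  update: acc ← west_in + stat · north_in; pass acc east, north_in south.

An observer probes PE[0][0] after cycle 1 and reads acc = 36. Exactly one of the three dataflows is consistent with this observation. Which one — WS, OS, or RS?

Under WS (3×3), PE[0][0]:
  @0  [0,0]  acc 36  |  →6  ↓36
  @1  [0,0]  acc 36  |  →6  ↓36
Under OS (2×3), PE[0][0]:
  @0  [0,0]  acc 36  |  →6  ↓6
  @1  [0,0]  acc 40  |  →1  ↓4
Under RS (2×3), PE[0][0]:
  @0  [0,0]  acc 36  |  →36  ↓6
  @1  [0,0]  acc 6  |  →6  ↓1

dataflow = WS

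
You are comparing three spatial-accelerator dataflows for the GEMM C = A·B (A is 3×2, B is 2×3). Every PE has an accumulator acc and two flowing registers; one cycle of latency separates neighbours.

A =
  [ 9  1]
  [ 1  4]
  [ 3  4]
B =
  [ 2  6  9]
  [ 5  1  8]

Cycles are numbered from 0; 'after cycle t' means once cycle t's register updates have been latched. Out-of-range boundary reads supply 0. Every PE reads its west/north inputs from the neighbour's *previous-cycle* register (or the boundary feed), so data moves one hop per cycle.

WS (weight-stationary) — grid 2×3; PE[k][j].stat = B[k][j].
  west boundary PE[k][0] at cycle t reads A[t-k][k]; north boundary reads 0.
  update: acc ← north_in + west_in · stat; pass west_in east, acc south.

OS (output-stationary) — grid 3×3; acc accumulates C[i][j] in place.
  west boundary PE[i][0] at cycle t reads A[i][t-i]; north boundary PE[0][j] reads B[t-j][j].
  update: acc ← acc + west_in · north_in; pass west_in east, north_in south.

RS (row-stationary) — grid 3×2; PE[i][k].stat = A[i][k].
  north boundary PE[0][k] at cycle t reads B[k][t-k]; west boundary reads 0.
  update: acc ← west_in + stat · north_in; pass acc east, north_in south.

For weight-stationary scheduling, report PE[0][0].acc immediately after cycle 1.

Tracing WS — 2×3 array, target PE[0][0]:
  0: (0,0).acc=18  regs=<9,18>
  1: (0,0).acc=2  regs=<1,2>

PE[0][0].acc = 2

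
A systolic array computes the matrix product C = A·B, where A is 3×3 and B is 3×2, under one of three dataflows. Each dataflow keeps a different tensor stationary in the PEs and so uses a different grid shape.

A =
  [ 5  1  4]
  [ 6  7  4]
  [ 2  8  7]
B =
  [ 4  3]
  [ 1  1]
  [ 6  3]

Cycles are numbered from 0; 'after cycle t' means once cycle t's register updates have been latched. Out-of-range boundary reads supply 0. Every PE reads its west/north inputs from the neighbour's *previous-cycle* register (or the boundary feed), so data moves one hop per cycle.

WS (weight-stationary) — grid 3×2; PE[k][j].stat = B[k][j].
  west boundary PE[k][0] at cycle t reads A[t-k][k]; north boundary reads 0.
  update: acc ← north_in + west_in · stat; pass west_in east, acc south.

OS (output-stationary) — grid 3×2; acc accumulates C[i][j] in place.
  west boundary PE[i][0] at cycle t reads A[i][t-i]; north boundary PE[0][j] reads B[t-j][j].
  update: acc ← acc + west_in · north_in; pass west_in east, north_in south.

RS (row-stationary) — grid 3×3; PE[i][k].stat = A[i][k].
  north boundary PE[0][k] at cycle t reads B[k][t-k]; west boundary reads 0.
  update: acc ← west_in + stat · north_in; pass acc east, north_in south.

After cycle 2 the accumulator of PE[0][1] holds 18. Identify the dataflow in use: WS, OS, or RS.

dataflow = WS

Under WS (3×2), PE[0][1]:
  cycle 0: PE[0][1] → acc 0, east 0, south 0
  cycle 1: PE[0][1] → acc 15, east 5, south 15
  cycle 2: PE[0][1] → acc 18, east 6, south 18
Under OS (3×2), PE[0][1]:
  cycle 0: PE[0][1] → acc 0, east 0, south 0
  cycle 1: PE[0][1] → acc 15, east 5, south 3
  cycle 2: PE[0][1] → acc 16, east 1, south 1
Under RS (3×3), PE[0][1]:
  cycle 0: PE[0][1] → acc 0, east 0, south 0
  cycle 1: PE[0][1] → acc 21, east 21, south 1
  cycle 2: PE[0][1] → acc 16, east 16, south 1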